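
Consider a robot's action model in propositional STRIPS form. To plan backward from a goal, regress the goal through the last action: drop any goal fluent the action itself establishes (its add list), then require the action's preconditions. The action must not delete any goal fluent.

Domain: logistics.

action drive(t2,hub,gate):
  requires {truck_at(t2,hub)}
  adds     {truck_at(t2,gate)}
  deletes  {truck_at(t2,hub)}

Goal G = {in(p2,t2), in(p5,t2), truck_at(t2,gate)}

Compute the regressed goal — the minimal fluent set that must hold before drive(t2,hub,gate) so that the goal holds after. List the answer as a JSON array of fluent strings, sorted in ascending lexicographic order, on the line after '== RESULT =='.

Compute (G \ add) ∪ pre:
  G ∩ del = {}  (empty — regression defined)
  G \ add = {in(p2,t2), in(p5,t2), truck_at(t2,gate)} \ {truck_at(t2,gate)} = {in(p2,t2), in(p5,t2)}
  ∪ pre   = {in(p2,t2), in(p5,t2)} ∪ {truck_at(t2,hub)}
          = {in(p2,t2), in(p5,t2), truck_at(t2,hub)}

== RESULT ==
["in(p2,t2)", "in(p5,t2)", "truck_at(t2,hub)"]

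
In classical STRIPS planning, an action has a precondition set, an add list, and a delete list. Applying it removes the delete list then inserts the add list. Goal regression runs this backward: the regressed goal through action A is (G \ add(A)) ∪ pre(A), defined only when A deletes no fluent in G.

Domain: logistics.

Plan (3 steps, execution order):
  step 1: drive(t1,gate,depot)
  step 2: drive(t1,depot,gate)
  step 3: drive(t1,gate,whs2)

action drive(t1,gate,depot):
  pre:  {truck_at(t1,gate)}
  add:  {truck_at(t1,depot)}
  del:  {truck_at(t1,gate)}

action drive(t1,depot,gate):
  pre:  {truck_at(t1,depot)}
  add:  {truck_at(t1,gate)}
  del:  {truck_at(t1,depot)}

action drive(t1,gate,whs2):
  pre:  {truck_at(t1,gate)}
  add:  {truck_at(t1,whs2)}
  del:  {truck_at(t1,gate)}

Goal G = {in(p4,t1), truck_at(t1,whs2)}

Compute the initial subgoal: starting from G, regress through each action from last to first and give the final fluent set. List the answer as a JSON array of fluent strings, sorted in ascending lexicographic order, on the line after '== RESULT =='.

Regress step by step:
  through step 3 (drive(t1,gate,whs2)): drop {truck_at(t1,whs2)}, keep {in(p4,t1)}, require {truck_at(t1,gate)}
    → {in(p4,t1), truck_at(t1,gate)}
  through step 2 (drive(t1,depot,gate)): drop {truck_at(t1,gate)}, keep {in(p4,t1)}, require {truck_at(t1,depot)}
    → {in(p4,t1), truck_at(t1,depot)}
  through step 1 (drive(t1,gate,depot)): drop {truck_at(t1,depot)}, keep {in(p4,t1)}, require {truck_at(t1,gate)}
    → {in(p4,t1), truck_at(t1,gate)}

== RESULT ==
["in(p4,t1)", "truck_at(t1,gate)"]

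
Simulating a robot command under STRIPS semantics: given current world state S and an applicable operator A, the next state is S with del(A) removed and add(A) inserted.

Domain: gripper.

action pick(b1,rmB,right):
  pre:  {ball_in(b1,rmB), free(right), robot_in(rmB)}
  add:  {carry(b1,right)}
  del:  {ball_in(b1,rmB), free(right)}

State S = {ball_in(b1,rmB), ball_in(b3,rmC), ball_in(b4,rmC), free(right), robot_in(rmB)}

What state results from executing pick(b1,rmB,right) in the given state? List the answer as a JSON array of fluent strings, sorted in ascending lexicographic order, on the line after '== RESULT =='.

Progress:
  pre ⊆ S: {ball_in(b1,rmB), free(right), robot_in(rmB)} ⊆ S  — applicable
  S \ del = {ball_in(b3,rmC), ball_in(b4,rmC), robot_in(rmB)}
  ∪ add   = {ball_in(b3,rmC), ball_in(b4,rmC), carry(b1,right), robot_in(rmB)}

== RESULT ==
["ball_in(b3,rmC)", "ball_in(b4,rmC)", "carry(b1,right)", "robot_in(rmB)"]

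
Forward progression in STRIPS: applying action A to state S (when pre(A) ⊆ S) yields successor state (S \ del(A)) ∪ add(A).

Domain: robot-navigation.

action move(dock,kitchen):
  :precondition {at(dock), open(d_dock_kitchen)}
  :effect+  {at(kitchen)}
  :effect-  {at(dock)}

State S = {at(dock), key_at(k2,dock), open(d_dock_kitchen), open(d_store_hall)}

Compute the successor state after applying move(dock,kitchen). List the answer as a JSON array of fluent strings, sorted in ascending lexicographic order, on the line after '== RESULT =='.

Progress:
  pre ⊆ S: {at(dock), open(d_dock_kitchen)} ⊆ S  — applicable
  S \ del = {key_at(k2,dock), open(d_dock_kitchen), open(d_store_hall)}
  ∪ add   = {at(kitchen), key_at(k2,dock), open(d_dock_kitchen), open(d_store_hall)}

== RESULT ==
["at(kitchen)", "key_at(k2,dock)", "open(d_dock_kitchen)", "open(d_store_hall)"]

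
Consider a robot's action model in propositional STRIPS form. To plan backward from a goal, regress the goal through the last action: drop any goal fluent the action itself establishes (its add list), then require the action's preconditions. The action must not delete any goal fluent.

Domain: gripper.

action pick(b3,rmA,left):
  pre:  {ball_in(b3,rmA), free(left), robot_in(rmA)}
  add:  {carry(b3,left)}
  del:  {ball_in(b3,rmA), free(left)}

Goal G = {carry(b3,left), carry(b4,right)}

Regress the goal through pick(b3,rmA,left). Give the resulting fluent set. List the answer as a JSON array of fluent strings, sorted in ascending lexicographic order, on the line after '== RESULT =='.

Regress:
  G ∩ del = {}  (empty — regression defined)
  G \ add = {carry(b3,left), carry(b4,right)} \ {carry(b3,left)} = {carry(b4,right)}
  ∪ pre   = {carry(b4,right)} ∪ {ball_in(b3,rmA), free(left), robot_in(rmA)}
          = {ball_in(b3,rmA), carry(b4,right), free(left), robot_in(rmA)}

== RESULT ==
["ball_in(b3,rmA)", "carry(b4,right)", "free(left)", "robot_in(rmA)"]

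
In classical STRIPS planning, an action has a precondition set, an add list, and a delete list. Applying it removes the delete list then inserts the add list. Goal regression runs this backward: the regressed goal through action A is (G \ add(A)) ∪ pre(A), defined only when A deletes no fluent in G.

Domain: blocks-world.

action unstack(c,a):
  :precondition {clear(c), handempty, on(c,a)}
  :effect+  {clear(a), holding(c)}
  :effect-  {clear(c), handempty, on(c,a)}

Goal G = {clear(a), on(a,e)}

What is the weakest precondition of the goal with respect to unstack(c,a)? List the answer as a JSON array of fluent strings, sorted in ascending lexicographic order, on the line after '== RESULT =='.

Regress:
  G ∩ del = {}  (empty — regression defined)
  G \ add = {clear(a), on(a,e)} \ {clear(a), holding(c)} = {on(a,e)}
  ∪ pre   = {on(a,e)} ∪ {clear(c), handempty, on(c,a)}
          = {clear(c), handempty, on(a,e), on(c,a)}

== RESULT ==
["clear(c)", "handempty", "on(a,e)", "on(c,a)"]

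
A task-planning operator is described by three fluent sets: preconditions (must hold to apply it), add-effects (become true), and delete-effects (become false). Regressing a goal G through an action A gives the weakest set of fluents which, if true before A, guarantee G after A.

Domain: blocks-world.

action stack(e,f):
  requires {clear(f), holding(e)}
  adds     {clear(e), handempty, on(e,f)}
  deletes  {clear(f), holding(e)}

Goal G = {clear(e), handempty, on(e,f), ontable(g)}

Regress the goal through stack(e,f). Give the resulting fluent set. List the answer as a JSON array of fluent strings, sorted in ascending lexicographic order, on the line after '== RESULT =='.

Regress:
  G ∩ del = {}  (empty — regression defined)
  G \ add = {clear(e), handempty, on(e,f), ontable(g)} \ {clear(e), handempty, on(e,f)} = {ontable(g)}
  ∪ pre   = {ontable(g)} ∪ {clear(f), holding(e)}
          = {clear(f), holding(e), ontable(g)}

== RESULT ==
["clear(f)", "holding(e)", "ontable(g)"]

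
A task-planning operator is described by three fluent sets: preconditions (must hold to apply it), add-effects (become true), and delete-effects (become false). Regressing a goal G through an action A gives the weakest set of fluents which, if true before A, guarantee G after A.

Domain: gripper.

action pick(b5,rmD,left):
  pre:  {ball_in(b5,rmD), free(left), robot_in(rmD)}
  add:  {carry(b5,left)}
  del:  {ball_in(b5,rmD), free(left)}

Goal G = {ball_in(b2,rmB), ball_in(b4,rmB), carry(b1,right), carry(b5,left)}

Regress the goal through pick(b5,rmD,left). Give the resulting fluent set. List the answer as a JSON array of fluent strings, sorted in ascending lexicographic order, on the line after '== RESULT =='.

Regress:
  G ∩ del = {}  (empty — regression defined)
  G \ add = {ball_in(b2,rmB), ball_in(b4,rmB), carry(b1,right), carry(b5,left)} \ {carry(b5,left)} = {ball_in(b2,rmB), ball_in(b4,rmB), carry(b1,right)}
  ∪ pre   = {ball_in(b2,rmB), ball_in(b4,rmB), carry(b1,right)} ∪ {ball_in(b5,rmD), free(left), robot_in(rmD)}
          = {ball_in(b2,rmB), ball_in(b4,rmB), ball_in(b5,rmD), carry(b1,right), free(left), robot_in(rmD)}

== RESULT ==
["ball_in(b2,rmB)", "ball_in(b4,rmB)", "ball_in(b5,rmD)", "carry(b1,right)", "free(left)", "robot_in(rmD)"]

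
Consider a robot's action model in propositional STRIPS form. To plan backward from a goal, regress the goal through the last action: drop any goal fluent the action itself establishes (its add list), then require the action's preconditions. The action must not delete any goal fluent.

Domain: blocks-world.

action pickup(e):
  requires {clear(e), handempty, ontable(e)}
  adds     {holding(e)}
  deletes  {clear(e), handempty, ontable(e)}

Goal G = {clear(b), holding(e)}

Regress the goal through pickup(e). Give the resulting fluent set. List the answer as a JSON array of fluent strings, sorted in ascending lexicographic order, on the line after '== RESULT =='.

Compute (G \ add) ∪ pre:
  G ∩ del = {}  (empty — regression defined)
  G \ add = {clear(b), holding(e)} \ {holding(e)} = {clear(b)}
  ∪ pre   = {clear(b)} ∪ {clear(e), handempty, ontable(e)}
          = {clear(b), clear(e), handempty, ontable(e)}

== RESULT ==
["clear(b)", "clear(e)", "handempty", "ontable(e)"]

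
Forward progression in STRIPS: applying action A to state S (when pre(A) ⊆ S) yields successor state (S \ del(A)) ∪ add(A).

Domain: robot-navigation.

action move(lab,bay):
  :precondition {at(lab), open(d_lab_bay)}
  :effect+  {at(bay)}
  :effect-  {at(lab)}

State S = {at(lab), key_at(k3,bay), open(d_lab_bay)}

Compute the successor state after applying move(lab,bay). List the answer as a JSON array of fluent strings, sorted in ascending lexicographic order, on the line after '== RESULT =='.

Progress:
  pre ⊆ S: {at(lab), open(d_lab_bay)} ⊆ S  — applicable
  S \ del = {key_at(k3,bay), open(d_lab_bay)}
  ∪ add   = {at(bay), key_at(k3,bay), open(d_lab_bay)}

== RESULT ==
["at(bay)", "key_at(k3,bay)", "open(d_lab_bay)"]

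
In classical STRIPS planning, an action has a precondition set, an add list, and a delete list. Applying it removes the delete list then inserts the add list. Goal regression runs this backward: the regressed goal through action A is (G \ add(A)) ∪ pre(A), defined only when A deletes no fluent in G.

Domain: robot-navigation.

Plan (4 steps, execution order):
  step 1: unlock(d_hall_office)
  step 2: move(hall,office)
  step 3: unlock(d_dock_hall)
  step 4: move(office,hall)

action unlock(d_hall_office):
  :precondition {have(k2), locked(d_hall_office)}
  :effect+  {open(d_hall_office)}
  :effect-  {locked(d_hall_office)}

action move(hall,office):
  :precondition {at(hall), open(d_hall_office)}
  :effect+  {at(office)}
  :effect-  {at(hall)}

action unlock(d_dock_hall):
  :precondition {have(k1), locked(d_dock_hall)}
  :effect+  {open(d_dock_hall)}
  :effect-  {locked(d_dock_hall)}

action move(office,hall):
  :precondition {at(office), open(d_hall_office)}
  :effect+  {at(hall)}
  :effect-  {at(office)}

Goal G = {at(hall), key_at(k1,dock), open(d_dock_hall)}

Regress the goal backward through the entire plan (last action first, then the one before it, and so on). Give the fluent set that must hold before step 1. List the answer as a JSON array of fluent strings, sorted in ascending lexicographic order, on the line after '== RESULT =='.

Work backward from the goal:
  through step 4 (move(office,hall)): drop {at(hall)}, keep {key_at(k1,dock), open(d_dock_hall)}, require {at(office), open(d_hall_office)}
    → {at(office), key_at(k1,dock), open(d_dock_hall), open(d_hall_office)}
  through step 3 (unlock(d_dock_hall)): drop {open(d_dock_hall)}, keep {at(office), key_at(k1,dock), open(d_hall_office)}, require {have(k1), locked(d_dock_hall)}
    → {at(office), have(k1), key_at(k1,dock), locked(d_dock_hall), open(d_hall_office)}
  through step 2 (move(hall,office)): drop {at(office)}, keep {have(k1), key_at(k1,dock), locked(d_dock_hall), open(d_hall_office)}, require {at(hall), open(d_hall_office)}
    → {at(hall), have(k1), key_at(k1,dock), locked(d_dock_hall), open(d_hall_office)}
  through step 1 (unlock(d_hall_office)): drop {open(d_hall_office)}, keep {at(hall), have(k1), key_at(k1,dock), locked(d_dock_hall)}, require {have(k2), locked(d_hall_office)}
    → {at(hall), have(k1), have(k2), key_at(k1,dock), locked(d_dock_hall), locked(d_hall_office)}

== RESULT ==
["at(hall)", "have(k1)", "have(k2)", "key_at(k1,dock)", "locked(d_dock_hall)", "locked(d_hall_office)"]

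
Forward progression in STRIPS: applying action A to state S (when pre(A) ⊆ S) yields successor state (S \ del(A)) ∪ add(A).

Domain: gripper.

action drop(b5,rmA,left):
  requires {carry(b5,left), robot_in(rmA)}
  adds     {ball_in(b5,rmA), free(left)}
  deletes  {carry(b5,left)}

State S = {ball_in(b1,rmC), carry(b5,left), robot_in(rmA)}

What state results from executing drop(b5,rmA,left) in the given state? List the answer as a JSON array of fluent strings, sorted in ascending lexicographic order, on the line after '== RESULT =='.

Progress:
  pre ⊆ S: {carry(b5,left), robot_in(rmA)} ⊆ S  — applicable
  S \ del = {ball_in(b1,rmC), robot_in(rmA)}
  ∪ add   = {ball_in(b1,rmC), ball_in(b5,rmA), free(left), robot_in(rmA)}

== RESULT ==
["ball_in(b1,rmC)", "ball_in(b5,rmA)", "free(left)", "robot_in(rmA)"]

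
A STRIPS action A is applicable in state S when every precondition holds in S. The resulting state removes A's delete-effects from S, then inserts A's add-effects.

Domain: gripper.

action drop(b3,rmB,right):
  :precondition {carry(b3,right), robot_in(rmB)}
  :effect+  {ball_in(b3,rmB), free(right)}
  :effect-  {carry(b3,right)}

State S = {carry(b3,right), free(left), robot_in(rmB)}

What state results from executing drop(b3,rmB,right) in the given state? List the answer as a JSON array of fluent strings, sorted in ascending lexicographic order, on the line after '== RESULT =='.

Progress:
  pre ⊆ S: {carry(b3,right), robot_in(rmB)} ⊆ S  — applicable
  S \ del = {free(left), robot_in(rmB)}
  ∪ add   = {ball_in(b3,rmB), free(left), free(right), robot_in(rmB)}

== RESULT ==
["ball_in(b3,rmB)", "free(left)", "free(right)", "robot_in(rmB)"]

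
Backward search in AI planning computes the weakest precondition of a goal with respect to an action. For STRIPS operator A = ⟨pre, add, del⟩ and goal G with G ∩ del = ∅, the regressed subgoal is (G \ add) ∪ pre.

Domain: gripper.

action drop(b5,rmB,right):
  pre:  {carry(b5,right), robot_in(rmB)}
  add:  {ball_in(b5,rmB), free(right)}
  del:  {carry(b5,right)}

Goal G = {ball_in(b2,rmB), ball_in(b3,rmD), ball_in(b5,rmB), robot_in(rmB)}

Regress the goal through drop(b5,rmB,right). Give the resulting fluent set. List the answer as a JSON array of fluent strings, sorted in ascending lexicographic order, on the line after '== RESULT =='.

Compute (G \ add) ∪ pre:
  G ∩ del = {}  (empty — regression defined)
  G \ add = {ball_in(b2,rmB), ball_in(b3,rmD), ball_in(b5,rmB), robot_in(rmB)} \ {ball_in(b5,rmB), free(right)} = {ball_in(b2,rmB), ball_in(b3,rmD), robot_in(rmB)}
  ∪ pre   = {ball_in(b2,rmB), ball_in(b3,rmD), robot_in(rmB)} ∪ {carry(b5,right), robot_in(rmB)}
          = {ball_in(b2,rmB), ball_in(b3,rmD), carry(b5,right), robot_in(rmB)}

== RESULT ==
["ball_in(b2,rmB)", "ball_in(b3,rmD)", "carry(b5,right)", "robot_in(rmB)"]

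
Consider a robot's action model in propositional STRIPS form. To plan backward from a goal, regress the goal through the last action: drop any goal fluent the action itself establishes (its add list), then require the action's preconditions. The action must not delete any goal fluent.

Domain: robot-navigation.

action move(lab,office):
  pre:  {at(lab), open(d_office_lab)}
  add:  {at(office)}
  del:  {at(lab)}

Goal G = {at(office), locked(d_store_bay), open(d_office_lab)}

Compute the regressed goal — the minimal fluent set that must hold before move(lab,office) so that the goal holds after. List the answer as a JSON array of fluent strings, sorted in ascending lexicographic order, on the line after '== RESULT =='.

Regress:
  G ∩ del = {}  (empty — regression defined)
  G \ add = {at(office), locked(d_store_bay), open(d_office_lab)} \ {at(office)} = {locked(d_store_bay), open(d_office_lab)}
  ∪ pre   = {locked(d_store_bay), open(d_office_lab)} ∪ {at(lab), open(d_office_lab)}
          = {at(lab), locked(d_store_bay), open(d_office_lab)}

== RESULT ==
["at(lab)", "locked(d_store_bay)", "open(d_office_lab)"]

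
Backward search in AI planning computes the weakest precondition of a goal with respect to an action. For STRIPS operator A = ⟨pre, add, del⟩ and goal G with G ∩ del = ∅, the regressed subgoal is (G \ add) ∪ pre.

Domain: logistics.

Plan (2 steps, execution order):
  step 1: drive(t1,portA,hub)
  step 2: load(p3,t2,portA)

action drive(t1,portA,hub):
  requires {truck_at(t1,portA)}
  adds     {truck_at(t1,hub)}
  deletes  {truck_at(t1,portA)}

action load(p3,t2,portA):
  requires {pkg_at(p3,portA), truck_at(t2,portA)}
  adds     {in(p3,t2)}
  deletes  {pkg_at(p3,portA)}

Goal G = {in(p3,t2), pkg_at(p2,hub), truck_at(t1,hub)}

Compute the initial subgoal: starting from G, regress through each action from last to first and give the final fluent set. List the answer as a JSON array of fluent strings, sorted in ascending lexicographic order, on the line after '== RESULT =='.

Work backward from the goal:
  through step 2 (load(p3,t2,portA)): drop {in(p3,t2)}, keep {pkg_at(p2,hub), truck_at(t1,hub)}, require {pkg_at(p3,portA), truck_at(t2,portA)}
    → {pkg_at(p2,hub), pkg_at(p3,portA), truck_at(t1,hub), truck_at(t2,portA)}
  through step 1 (drive(t1,portA,hub)): drop {truck_at(t1,hub)}, keep {pkg_at(p2,hub), pkg_at(p3,portA), truck_at(t2,portA)}, require {truck_at(t1,portA)}
    → {pkg_at(p2,hub), pkg_at(p3,portA), truck_at(t1,portA), truck_at(t2,portA)}

== RESULT ==
["pkg_at(p2,hub)", "pkg_at(p3,portA)", "truck_at(t1,portA)", "truck_at(t2,portA)"]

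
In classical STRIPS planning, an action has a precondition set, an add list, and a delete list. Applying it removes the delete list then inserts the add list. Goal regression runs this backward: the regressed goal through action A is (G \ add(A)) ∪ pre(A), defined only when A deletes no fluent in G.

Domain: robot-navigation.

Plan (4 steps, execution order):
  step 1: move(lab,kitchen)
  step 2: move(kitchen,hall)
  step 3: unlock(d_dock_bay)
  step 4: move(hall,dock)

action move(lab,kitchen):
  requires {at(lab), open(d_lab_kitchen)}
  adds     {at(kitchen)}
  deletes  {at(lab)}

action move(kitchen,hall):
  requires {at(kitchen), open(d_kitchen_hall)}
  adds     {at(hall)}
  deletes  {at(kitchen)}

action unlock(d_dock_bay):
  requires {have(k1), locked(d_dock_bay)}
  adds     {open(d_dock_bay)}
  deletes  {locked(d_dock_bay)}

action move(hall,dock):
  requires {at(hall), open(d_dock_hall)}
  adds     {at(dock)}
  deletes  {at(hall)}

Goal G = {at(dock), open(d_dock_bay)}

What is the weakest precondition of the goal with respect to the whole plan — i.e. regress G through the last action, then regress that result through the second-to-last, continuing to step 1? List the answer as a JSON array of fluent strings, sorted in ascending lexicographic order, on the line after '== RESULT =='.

Regress step by step:
  through step 4 (move(hall,dock)): drop {at(dock)}, keep {open(d_dock_bay)}, require {at(hall), open(d_dock_hall)}
    → {at(hall), open(d_dock_bay), open(d_dock_hall)}
  through step 3 (unlock(d_dock_bay)): drop {open(d_dock_bay)}, keep {at(hall), open(d_dock_hall)}, require {have(k1), locked(d_dock_bay)}
    → {at(hall), have(k1), locked(d_dock_bay), open(d_dock_hall)}
  through step 2 (move(kitchen,hall)): drop {at(hall)}, keep {have(k1), locked(d_dock_bay), open(d_dock_hall)}, require {at(kitchen), open(d_kitchen_hall)}
    → {at(kitchen), have(k1), locked(d_dock_bay), open(d_dock_hall), open(d_kitchen_hall)}
  through step 1 (move(lab,kitchen)): drop {at(kitchen)}, keep {have(k1), locked(d_dock_bay), open(d_dock_hall), open(d_kitchen_hall)}, require {at(lab), open(d_lab_kitchen)}
    → {at(lab), have(k1), locked(d_dock_bay), open(d_dock_hall), open(d_kitchen_hall), open(d_lab_kitchen)}

== RESULT ==
["at(lab)", "have(k1)", "locked(d_dock_bay)", "open(d_dock_hall)", "open(d_kitchen_hall)", "open(d_lab_kitchen)"]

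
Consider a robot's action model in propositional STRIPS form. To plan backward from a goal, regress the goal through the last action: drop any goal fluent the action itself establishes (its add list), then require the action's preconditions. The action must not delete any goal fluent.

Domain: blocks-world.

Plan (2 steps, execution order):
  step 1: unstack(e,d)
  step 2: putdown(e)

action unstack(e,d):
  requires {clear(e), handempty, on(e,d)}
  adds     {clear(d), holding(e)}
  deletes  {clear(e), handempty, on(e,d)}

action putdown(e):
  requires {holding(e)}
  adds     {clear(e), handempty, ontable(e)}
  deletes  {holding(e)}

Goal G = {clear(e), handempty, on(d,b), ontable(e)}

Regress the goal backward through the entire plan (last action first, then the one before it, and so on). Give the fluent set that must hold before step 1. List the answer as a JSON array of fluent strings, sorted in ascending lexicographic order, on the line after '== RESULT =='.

Regress step by step:
  through step 2 (putdown(e)): drop {clear(e), handempty, ontable(e)}, keep {on(d,b)}, require {holding(e)}
    → {holding(e), on(d,b)}
  through step 1 (unstack(e,d)): drop {holding(e)}, keep {on(d,b)}, require {clear(e), handempty, on(e,d)}
    → {clear(e), handempty, on(d,b), on(e,d)}

== RESULT ==
["clear(e)", "handempty", "on(d,b)", "on(e,d)"]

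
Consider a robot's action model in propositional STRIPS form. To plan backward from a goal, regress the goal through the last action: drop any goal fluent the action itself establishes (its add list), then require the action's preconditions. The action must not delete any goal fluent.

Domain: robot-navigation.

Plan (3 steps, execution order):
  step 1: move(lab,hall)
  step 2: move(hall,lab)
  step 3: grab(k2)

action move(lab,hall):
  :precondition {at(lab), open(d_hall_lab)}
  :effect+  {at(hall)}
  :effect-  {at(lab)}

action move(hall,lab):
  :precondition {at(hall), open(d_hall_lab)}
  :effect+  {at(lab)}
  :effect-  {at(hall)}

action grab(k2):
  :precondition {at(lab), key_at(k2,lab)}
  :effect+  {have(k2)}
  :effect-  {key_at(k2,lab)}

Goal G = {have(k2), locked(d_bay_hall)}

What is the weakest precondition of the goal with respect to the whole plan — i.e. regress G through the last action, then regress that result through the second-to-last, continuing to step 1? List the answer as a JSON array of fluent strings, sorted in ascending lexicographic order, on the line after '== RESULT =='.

Regress step by step:
  through step 3 (grab(k2)): drop {have(k2)}, keep {locked(d_bay_hall)}, require {at(lab), key_at(k2,lab)}
    → {at(lab), key_at(k2,lab), locked(d_bay_hall)}
  through step 2 (move(hall,lab)): drop {at(lab)}, keep {key_at(k2,lab), locked(d_bay_hall)}, require {at(hall), open(d_hall_lab)}
    → {at(hall), key_at(k2,lab), locked(d_bay_hall), open(d_hall_lab)}
  through step 1 (move(lab,hall)): drop {at(hall)}, keep {key_at(k2,lab), locked(d_bay_hall), open(d_hall_lab)}, require {at(lab), open(d_hall_lab)}
    → {at(lab), key_at(k2,lab), locked(d_bay_hall), open(d_hall_lab)}

== RESULT ==
["at(lab)", "key_at(k2,lab)", "locked(d_bay_hall)", "open(d_hall_lab)"]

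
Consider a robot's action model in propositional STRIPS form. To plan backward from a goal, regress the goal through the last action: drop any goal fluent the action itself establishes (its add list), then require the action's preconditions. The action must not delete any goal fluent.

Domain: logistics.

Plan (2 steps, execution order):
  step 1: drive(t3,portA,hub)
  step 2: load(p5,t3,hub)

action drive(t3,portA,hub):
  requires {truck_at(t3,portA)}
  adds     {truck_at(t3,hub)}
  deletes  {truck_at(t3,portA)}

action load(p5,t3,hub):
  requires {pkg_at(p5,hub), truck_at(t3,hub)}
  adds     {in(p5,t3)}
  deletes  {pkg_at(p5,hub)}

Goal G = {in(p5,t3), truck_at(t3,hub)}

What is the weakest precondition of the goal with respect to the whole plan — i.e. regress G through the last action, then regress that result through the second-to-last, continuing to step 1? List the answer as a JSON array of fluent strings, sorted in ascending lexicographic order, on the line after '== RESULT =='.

Work backward from the goal:
  through step 2 (load(p5,t3,hub)): drop {in(p5,t3)}, keep {truck_at(t3,hub)}, require {pkg_at(p5,hub), truck_at(t3,hub)}
    → {pkg_at(p5,hub), truck_at(t3,hub)}
  through step 1 (drive(t3,portA,hub)): drop {truck_at(t3,hub)}, keep {pkg_at(p5,hub)}, require {truck_at(t3,portA)}
    → {pkg_at(p5,hub), truck_at(t3,portA)}

== RESULT ==
["pkg_at(p5,hub)", "truck_at(t3,portA)"]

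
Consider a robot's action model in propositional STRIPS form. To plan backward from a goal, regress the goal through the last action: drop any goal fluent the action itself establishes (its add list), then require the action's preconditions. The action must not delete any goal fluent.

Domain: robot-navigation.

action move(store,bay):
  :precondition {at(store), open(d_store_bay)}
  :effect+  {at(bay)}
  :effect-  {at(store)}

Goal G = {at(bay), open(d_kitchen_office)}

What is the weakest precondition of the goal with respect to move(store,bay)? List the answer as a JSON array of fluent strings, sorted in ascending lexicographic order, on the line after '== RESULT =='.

Regress:
  G ∩ del = {}  (empty — regression defined)
  G \ add = {at(bay), open(d_kitchen_office)} \ {at(bay)} = {open(d_kitchen_office)}
  ∪ pre   = {open(d_kitchen_office)} ∪ {at(store), open(d_store_bay)}
          = {at(store), open(d_kitchen_office), open(d_store_bay)}

== RESULT ==
["at(store)", "open(d_kitchen_office)", "open(d_store_bay)"]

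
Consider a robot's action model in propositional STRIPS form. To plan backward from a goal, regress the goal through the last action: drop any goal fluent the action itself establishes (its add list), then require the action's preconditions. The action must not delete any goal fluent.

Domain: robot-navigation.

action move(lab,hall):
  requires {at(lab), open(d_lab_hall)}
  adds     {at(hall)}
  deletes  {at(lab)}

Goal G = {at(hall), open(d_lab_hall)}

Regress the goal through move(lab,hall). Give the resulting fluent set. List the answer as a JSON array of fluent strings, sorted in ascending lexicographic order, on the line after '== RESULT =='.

Regress:
  G ∩ del = {}  (empty — regression defined)
  G \ add = {at(hall), open(d_lab_hall)} \ {at(hall)} = {open(d_lab_hall)}
  ∪ pre   = {open(d_lab_hall)} ∪ {at(lab), open(d_lab_hall)}
          = {at(lab), open(d_lab_hall)}

== RESULT ==
["at(lab)", "open(d_lab_hall)"]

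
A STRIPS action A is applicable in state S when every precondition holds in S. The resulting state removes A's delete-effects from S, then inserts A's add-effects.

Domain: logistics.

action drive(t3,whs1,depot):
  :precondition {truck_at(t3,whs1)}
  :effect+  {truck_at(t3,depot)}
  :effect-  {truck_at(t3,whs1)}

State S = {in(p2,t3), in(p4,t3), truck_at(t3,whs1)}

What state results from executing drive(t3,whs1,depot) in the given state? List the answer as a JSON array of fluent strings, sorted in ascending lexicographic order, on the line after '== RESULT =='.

Compute (S \ del) ∪ add:
  pre ⊆ S: {truck_at(t3,whs1)} ⊆ S  — applicable
  S \ del = {in(p2,t3), in(p4,t3)}
  ∪ add   = {in(p2,t3), in(p4,t3), truck_at(t3,depot)}

== RESULT ==
["in(p2,t3)", "in(p4,t3)", "truck_at(t3,depot)"]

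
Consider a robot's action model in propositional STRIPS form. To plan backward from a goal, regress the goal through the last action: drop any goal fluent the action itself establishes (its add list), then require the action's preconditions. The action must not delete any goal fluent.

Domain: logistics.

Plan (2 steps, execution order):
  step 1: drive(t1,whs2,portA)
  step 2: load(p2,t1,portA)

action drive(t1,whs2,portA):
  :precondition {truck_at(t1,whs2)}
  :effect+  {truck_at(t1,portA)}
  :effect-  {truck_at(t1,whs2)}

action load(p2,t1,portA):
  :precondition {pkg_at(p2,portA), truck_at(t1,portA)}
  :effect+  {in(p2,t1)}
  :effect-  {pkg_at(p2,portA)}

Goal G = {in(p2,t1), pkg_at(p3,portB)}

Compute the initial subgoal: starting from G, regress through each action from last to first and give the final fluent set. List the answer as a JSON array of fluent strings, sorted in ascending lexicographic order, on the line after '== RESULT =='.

Regress step by step:
  through step 2 (load(p2,t1,portA)): drop {in(p2,t1)}, keep {pkg_at(p3,portB)}, require {pkg_at(p2,portA), truck_at(t1,portA)}
    → {pkg_at(p2,portA), pkg_at(p3,portB), truck_at(t1,portA)}
  through step 1 (drive(t1,whs2,portA)): drop {truck_at(t1,portA)}, keep {pkg_at(p2,portA), pkg_at(p3,portB)}, require {truck_at(t1,whs2)}
    → {pkg_at(p2,portA), pkg_at(p3,portB), truck_at(t1,whs2)}

== RESULT ==
["pkg_at(p2,portA)", "pkg_at(p3,portB)", "truck_at(t1,whs2)"]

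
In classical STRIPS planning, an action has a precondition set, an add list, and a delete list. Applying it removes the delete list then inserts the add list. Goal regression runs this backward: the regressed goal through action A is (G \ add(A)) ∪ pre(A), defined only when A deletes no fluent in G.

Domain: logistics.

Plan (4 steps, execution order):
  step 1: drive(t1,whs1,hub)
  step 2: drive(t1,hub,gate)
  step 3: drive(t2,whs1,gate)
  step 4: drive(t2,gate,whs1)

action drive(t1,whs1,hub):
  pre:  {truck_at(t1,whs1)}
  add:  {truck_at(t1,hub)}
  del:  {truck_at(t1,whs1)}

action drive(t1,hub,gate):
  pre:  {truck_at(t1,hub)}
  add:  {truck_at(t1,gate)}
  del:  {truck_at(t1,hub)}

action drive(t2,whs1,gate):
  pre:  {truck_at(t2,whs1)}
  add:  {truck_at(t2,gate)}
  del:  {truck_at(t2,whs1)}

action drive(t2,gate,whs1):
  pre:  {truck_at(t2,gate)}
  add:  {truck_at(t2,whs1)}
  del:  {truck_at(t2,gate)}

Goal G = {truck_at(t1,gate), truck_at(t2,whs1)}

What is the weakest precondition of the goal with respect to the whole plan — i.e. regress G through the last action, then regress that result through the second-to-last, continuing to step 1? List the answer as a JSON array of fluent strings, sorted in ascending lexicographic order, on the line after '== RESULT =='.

Regress step by step:
  through step 4 (drive(t2,gate,whs1)): drop {truck_at(t2,whs1)}, keep {truck_at(t1,gate)}, require {truck_at(t2,gate)}
    → {truck_at(t1,gate), truck_at(t2,gate)}
  through step 3 (drive(t2,whs1,gate)): drop {truck_at(t2,gate)}, keep {truck_at(t1,gate)}, require {truck_at(t2,whs1)}
    → {truck_at(t1,gate), truck_at(t2,whs1)}
  through step 2 (drive(t1,hub,gate)): drop {truck_at(t1,gate)}, keep {truck_at(t2,whs1)}, require {truck_at(t1,hub)}
    → {truck_at(t1,hub), truck_at(t2,whs1)}
  through step 1 (drive(t1,whs1,hub)): drop {truck_at(t1,hub)}, keep {truck_at(t2,whs1)}, require {truck_at(t1,whs1)}
    → {truck_at(t1,whs1), truck_at(t2,whs1)}

== RESULT ==
["truck_at(t1,whs1)", "truck_at(t2,whs1)"]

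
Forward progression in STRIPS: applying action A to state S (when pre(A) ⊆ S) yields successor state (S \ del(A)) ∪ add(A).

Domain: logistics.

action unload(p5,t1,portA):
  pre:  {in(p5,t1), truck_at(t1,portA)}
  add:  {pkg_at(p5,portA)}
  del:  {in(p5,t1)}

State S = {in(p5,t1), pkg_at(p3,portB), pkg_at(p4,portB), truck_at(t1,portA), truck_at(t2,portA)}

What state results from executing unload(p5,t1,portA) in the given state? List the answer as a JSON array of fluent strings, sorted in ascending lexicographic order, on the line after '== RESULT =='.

Compute (S \ del) ∪ add:
  pre ⊆ S: {in(p5,t1), truck_at(t1,portA)} ⊆ S  — applicable
  S \ del = {pkg_at(p3,portB), pkg_at(p4,portB), truck_at(t1,portA), truck_at(t2,portA)}
  ∪ add   = {pkg_at(p3,portB), pkg_at(p4,portB), pkg_at(p5,portA), truck_at(t1,portA), truck_at(t2,portA)}

== RESULT ==
["pkg_at(p3,portB)", "pkg_at(p4,portB)", "pkg_at(p5,portA)", "truck_at(t1,portA)", "truck_at(t2,portA)"]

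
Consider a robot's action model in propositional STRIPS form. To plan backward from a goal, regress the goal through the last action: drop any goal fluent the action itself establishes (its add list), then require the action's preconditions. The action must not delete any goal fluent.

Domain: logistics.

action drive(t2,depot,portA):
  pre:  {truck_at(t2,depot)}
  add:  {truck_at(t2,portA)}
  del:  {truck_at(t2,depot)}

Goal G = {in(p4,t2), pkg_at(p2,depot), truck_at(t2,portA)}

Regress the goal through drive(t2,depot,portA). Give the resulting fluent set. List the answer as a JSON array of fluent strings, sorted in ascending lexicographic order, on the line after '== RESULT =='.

Compute (G \ add) ∪ pre:
  G ∩ del = {}  (empty — regression defined)
  G \ add = {in(p4,t2), pkg_at(p2,depot), truck_at(t2,portA)} \ {truck_at(t2,portA)} = {in(p4,t2), pkg_at(p2,depot)}
  ∪ pre   = {in(p4,t2), pkg_at(p2,depot)} ∪ {truck_at(t2,depot)}
          = {in(p4,t2), pkg_at(p2,depot), truck_at(t2,depot)}

== RESULT ==
["in(p4,t2)", "pkg_at(p2,depot)", "truck_at(t2,depot)"]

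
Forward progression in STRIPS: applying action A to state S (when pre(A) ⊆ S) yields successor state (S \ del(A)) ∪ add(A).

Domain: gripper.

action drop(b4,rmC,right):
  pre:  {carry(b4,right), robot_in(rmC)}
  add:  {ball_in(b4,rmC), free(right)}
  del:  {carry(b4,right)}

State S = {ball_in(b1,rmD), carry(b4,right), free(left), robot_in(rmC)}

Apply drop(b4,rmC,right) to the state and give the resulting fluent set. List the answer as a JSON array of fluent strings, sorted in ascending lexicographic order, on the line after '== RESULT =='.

Compute (S \ del) ∪ add:
  pre ⊆ S: {carry(b4,right), robot_in(rmC)} ⊆ S  — applicable
  S \ del = {ball_in(b1,rmD), free(left), robot_in(rmC)}
  ∪ add   = {ball_in(b1,rmD), ball_in(b4,rmC), free(left), free(right), robot_in(rmC)}

== RESULT ==
["ball_in(b1,rmD)", "ball_in(b4,rmC)", "free(left)", "free(right)", "robot_in(rmC)"]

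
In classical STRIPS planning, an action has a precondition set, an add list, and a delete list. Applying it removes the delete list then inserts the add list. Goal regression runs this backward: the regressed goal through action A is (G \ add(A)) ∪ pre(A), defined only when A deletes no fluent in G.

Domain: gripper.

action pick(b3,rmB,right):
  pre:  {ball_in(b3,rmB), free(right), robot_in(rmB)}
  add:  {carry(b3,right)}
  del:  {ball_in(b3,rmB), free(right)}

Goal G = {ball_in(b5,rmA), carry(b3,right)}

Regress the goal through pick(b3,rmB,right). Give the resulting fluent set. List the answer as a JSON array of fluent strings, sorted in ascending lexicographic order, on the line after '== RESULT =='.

Regress:
  G ∩ del = {}  (empty — regression defined)
  G \ add = {ball_in(b5,rmA), carry(b3,right)} \ {carry(b3,right)} = {ball_in(b5,rmA)}
  ∪ pre   = {ball_in(b5,rmA)} ∪ {ball_in(b3,rmB), free(right), robot_in(rmB)}
          = {ball_in(b3,rmB), ball_in(b5,rmA), free(right), robot_in(rmB)}

== RESULT ==
["ball_in(b3,rmB)", "ball_in(b5,rmA)", "free(right)", "robot_in(rmB)"]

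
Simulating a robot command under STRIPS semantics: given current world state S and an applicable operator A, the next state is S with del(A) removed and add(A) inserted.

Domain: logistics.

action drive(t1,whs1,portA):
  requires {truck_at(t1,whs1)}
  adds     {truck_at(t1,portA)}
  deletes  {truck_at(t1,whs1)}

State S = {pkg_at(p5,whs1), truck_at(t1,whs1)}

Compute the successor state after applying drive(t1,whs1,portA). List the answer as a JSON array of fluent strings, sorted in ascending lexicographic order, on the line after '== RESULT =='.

Progress:
  pre ⊆ S: {truck_at(t1,whs1)} ⊆ S  — applicable
  S \ del = {pkg_at(p5,whs1)}
  ∪ add   = {pkg_at(p5,whs1), truck_at(t1,portA)}

== RESULT ==
["pkg_at(p5,whs1)", "truck_at(t1,portA)"]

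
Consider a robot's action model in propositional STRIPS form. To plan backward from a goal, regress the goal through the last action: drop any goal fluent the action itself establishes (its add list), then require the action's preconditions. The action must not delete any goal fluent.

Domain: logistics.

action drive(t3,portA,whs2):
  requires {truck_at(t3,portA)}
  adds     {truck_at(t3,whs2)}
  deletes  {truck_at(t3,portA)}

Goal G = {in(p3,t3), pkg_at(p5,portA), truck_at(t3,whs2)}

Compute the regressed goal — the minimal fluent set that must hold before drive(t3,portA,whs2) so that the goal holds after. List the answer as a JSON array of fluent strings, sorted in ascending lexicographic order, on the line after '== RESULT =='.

Regress:
  G ∩ del = {}  (empty — regression defined)
  G \ add = {in(p3,t3), pkg_at(p5,portA), truck_at(t3,whs2)} \ {truck_at(t3,whs2)} = {in(p3,t3), pkg_at(p5,portA)}
  ∪ pre   = {in(p3,t3), pkg_at(p5,portA)} ∪ {truck_at(t3,portA)}
          = {in(p3,t3), pkg_at(p5,portA), truck_at(t3,portA)}

== RESULT ==
["in(p3,t3)", "pkg_at(p5,portA)", "truck_at(t3,portA)"]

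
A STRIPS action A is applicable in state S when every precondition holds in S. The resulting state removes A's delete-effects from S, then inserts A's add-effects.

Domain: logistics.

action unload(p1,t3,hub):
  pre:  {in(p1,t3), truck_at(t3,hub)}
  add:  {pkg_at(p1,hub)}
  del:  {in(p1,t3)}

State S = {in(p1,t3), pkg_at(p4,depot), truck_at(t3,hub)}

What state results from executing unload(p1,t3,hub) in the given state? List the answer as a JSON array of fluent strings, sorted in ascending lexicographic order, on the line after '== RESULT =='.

Progress:
  pre ⊆ S: {in(p1,t3), truck_at(t3,hub)} ⊆ S  — applicable
  S \ del = {pkg_at(p4,depot), truck_at(t3,hub)}
  ∪ add   = {pkg_at(p1,hub), pkg_at(p4,depot), truck_at(t3,hub)}

== RESULT ==
["pkg_at(p1,hub)", "pkg_at(p4,depot)", "truck_at(t3,hub)"]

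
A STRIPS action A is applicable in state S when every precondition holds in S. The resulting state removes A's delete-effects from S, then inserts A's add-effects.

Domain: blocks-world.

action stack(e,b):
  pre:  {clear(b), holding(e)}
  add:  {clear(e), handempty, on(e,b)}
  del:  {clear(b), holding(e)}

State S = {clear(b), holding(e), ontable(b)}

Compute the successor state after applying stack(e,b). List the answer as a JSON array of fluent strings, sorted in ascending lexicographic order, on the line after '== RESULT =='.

Compute (S \ del) ∪ add:
  pre ⊆ S: {clear(b), holding(e)} ⊆ S  — applicable
  S \ del = {ontable(b)}
  ∪ add   = {clear(e), handempty, on(e,b), ontable(b)}

== RESULT ==
["clear(e)", "handempty", "on(e,b)", "ontable(b)"]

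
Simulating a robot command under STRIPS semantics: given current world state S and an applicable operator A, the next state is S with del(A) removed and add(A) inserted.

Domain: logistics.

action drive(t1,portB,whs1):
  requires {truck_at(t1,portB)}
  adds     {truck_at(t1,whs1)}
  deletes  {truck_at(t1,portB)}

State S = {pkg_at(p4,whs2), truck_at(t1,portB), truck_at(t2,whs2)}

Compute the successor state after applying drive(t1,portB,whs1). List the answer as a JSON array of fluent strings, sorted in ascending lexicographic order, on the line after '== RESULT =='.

Compute (S \ del) ∪ add:
  pre ⊆ S: {truck_at(t1,portB)} ⊆ S  — applicable
  S \ del = {pkg_at(p4,whs2), truck_at(t2,whs2)}
  ∪ add   = {pkg_at(p4,whs2), truck_at(t1,whs1), truck_at(t2,whs2)}

== RESULT ==
["pkg_at(p4,whs2)", "truck_at(t1,whs1)", "truck_at(t2,whs2)"]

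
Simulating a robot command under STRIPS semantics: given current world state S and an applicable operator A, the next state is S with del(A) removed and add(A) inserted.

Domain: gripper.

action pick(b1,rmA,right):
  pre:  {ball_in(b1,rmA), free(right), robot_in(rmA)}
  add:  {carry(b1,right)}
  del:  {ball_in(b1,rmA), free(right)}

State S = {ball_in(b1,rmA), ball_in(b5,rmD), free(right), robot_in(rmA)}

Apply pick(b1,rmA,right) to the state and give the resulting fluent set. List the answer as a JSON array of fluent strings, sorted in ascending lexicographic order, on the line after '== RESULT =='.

Progress:
  pre ⊆ S: {ball_in(b1,rmA), free(right), robot_in(rmA)} ⊆ S  — applicable
  S \ del = {ball_in(b5,rmD), robot_in(rmA)}
  ∪ add   = {ball_in(b5,rmD), carry(b1,right), robot_in(rmA)}

== RESULT ==
["ball_in(b5,rmD)", "carry(b1,right)", "robot_in(rmA)"]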